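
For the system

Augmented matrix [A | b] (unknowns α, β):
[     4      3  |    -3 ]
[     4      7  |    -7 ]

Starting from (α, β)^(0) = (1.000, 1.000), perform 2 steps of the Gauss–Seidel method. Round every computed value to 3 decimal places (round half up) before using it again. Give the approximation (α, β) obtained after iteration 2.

(-0.643, -0.633)

Iteration 1:
  α = (-3 - (3)·1.000) / (4) = -1.500
  β = (-7 - (4)·-1.500) / (7) = -0.143
Iteration 2:
  α = (-3 - (3)·-0.143) / (4) = -0.643
  β = (-7 - (4)·-0.643) / (7) = -0.633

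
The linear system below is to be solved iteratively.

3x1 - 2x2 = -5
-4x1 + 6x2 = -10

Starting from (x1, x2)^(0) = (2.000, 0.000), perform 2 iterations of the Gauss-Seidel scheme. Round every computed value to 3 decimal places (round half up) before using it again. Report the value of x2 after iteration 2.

Iteration 1:
  x1 = (-5 - (-2)·0.000) / (3) = -1.667
  x2 = (-10 - (-4)·-1.667) / (6) = -2.778
Iteration 2:
  x1 = (-5 - (-2)·-2.778) / (3) = -3.519
  x2 = (-10 - (-4)·-3.519) / (6) = -4.013

-4.013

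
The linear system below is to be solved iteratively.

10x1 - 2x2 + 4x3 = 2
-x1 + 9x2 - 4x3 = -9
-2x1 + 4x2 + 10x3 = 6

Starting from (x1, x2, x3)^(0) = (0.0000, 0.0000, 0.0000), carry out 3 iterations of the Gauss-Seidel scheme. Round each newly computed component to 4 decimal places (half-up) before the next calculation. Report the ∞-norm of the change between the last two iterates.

0.1893

Iteration 1:
  x1 = (2 - (-2)·0.0000 - (4)·0.0000) / (10) = 0.2000
  x2 = (-9 - (-1)·0.2000 - (-4)·0.0000) / (9) = -0.9778
  x3 = (6 - (-2)·0.2000 - (4)·-0.9778) / (10) = 1.0311
Iteration 2:
  x1 = (2 - (-2)·-0.9778 - (4)·1.0311) / (10) = -0.4080
  x2 = (-9 - (-1)·-0.4080 - (-4)·1.0311) / (9) = -0.5871
  x3 = (6 - (-2)·-0.4080 - (4)·-0.5871) / (10) = 0.7532
Iteration 3:
  x1 = (2 - (-2)·-0.5871 - (4)·0.7532) / (10) = -0.2187
  x2 = (-9 - (-1)·-0.2187 - (-4)·0.7532) / (9) = -0.6895
  x3 = (6 - (-2)·-0.2187 - (4)·-0.6895) / (10) = 0.8321
Change: (0.1893, -0.1024, 0.0789) → max |·| = 0.1893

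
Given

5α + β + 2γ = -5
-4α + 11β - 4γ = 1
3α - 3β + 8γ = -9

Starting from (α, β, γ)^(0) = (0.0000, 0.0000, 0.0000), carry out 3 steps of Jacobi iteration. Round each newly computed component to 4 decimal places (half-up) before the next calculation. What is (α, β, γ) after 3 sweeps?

(-0.5773, -0.3760, -1.1676)

Iteration 1:
  α = (-5 - (1)·0.0000 - (2)·0.0000) / (5) = -1.0000
  β = (1 - (-4)·0.0000 - (-4)·0.0000) / (11) = 0.0909
  γ = (-9 - (3)·0.0000 - (-3)·0.0000) / (8) = -1.1250
Iteration 2:
  α = (-5 - (1)·0.0909 - (2)·-1.1250) / (5) = -0.5682
  β = (1 - (-4)·-1.0000 - (-4)·-1.1250) / (11) = -0.6818
  γ = (-9 - (3)·-1.0000 - (-3)·0.0909) / (8) = -0.7159
Iteration 3:
  α = (-5 - (1)·-0.6818 - (2)·-0.7159) / (5) = -0.5773
  β = (1 - (-4)·-0.5682 - (-4)·-0.7159) / (11) = -0.3760
  γ = (-9 - (3)·-0.5682 - (-3)·-0.6818) / (8) = -1.1676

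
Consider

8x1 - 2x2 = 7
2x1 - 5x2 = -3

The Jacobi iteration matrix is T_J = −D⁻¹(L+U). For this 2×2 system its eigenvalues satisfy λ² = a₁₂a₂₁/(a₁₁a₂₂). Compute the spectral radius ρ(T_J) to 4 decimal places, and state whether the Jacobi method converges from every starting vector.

0.3162

a₁₂a₂₁/(a₁₁a₂₂) = (-2)·(2) / ((8)·(-5)) = 0.100000
ρ = √|0.100000| = √0.100000 = 0.3162
ρ < 1, so Jacobi converges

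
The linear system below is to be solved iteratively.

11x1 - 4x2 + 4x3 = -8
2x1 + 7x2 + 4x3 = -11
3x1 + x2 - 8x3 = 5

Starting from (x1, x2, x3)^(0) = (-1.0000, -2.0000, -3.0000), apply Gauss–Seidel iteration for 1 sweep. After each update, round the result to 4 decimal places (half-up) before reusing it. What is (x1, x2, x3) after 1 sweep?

(-0.3636, 0.2467, -0.7305)

Iteration 1:
  x1 = (-8 - (-4)·-2.0000 - (4)·-3.0000) / (11) = -0.3636
  x2 = (-11 - (2)·-0.3636 - (4)·-3.0000) / (7) = 0.2467
  x3 = (5 - (3)·-0.3636 - (1)·0.2467) / (-8) = -0.7305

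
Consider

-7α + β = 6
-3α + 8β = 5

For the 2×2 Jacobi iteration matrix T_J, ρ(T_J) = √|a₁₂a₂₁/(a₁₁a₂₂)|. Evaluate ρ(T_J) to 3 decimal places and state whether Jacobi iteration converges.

0.231

a₁₂a₂₁/(a₁₁a₂₂) = (1)·(-3) / ((-7)·(8)) = 0.053571
ρ = √|0.053571| = √0.053571 = 0.231
ρ < 1, so Jacobi converges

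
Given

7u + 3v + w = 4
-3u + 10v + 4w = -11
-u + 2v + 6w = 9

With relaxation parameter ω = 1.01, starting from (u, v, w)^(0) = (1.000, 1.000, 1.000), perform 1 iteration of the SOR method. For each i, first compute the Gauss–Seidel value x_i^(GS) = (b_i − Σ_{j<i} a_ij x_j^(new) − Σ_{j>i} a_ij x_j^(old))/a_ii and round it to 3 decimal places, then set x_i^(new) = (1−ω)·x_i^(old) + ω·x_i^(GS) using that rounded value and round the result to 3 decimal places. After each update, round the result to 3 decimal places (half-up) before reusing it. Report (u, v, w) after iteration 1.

(-0.010, -1.528, 2.018)

Iteration 1:
  u: GS value = (4 - (3)·1.000 - (1)·1.000) / (7) = 0.000;  u ← (1−ω)·1.000 + ω·0.000 = -0.010
  v: GS value = (-11 - (-3)·-0.010 - (4)·1.000) / (10) = -1.503;  v ← (1−ω)·1.000 + ω·-1.503 = -1.528
  w: GS value = (9 - (-1)·-0.010 - (2)·-1.528) / (6) = 2.008;  w ← (1−ω)·1.000 + ω·2.008 = 2.018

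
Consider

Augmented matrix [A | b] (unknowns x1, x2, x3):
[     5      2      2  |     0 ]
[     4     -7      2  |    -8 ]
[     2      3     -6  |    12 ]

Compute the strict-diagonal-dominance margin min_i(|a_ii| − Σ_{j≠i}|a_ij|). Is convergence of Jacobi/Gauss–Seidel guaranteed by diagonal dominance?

row 1: |5| − (2+2) = 1
row 2: |-7| − (4+2) = 1
row 3: |-6| − (2+3) = 1
minimum over rows = 1 → strictly diagonally dominant (convergence guaranteed)

1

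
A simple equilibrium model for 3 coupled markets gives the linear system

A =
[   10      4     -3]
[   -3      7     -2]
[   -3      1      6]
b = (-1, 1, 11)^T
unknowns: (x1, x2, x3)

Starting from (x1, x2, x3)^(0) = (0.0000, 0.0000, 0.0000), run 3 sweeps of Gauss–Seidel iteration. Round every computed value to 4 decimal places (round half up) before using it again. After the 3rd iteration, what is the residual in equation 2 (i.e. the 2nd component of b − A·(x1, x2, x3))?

Iteration 1:
  x1 = (-1 - (4)·0.0000 - (-3)·0.0000) / (10) = -0.1000
  x2 = (1 - (-3)·-0.1000 - (-2)·0.0000) / (7) = 0.1000
  x3 = (11 - (-3)·-0.1000 - (1)·0.1000) / (6) = 1.7667
Iteration 2:
  x1 = (-1 - (4)·0.1000 - (-3)·1.7667) / (10) = 0.3900
  x2 = (1 - (-3)·0.3900 - (-2)·1.7667) / (7) = 0.8148
  x3 = (11 - (-3)·0.3900 - (1)·0.8148) / (6) = 1.8925
Iteration 3:
  x1 = (-1 - (4)·0.8148 - (-3)·1.8925) / (10) = 0.1418
  x2 = (1 - (-3)·0.1418 - (-2)·1.8925) / (7) = 0.7443
  x3 = (11 - (-3)·0.1418 - (1)·0.7443) / (6) = 1.7802
Residual b − A·x = (-0.0546, -0.2243, -0.0001)

-0.2243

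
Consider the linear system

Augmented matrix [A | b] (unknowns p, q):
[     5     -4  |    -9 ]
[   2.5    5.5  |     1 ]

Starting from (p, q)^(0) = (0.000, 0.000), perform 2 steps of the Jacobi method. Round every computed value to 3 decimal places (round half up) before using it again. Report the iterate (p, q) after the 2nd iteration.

(-1.654, 1.000)

Iteration 1:
  p = (-9 - (-4)·0.000) / (5) = -1.800
  q = (1 - (2.5)·0.000) / (5.5) = 0.182
Iteration 2:
  p = (-9 - (-4)·0.182) / (5) = -1.654
  q = (1 - (2.5)·-1.800) / (5.5) = 1.000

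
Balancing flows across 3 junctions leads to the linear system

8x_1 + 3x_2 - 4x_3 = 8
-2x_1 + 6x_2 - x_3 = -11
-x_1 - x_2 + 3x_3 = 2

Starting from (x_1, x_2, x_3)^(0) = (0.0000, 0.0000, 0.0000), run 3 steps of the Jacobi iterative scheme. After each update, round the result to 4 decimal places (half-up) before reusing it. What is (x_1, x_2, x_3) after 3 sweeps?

Iteration 1:
  x_1 = (8 - (3)·0.0000 - (-4)·0.0000) / (8) = 1.0000
  x_2 = (-11 - (-2)·0.0000 - (-1)·0.0000) / (6) = -1.8333
  x_3 = (2 - (-1)·0.0000 - (-1)·0.0000) / (3) = 0.6667
Iteration 2:
  x_1 = (8 - (3)·-1.8333 - (-4)·0.6667) / (8) = 2.0208
  x_2 = (-11 - (-2)·1.0000 - (-1)·0.6667) / (6) = -1.3889
  x_3 = (2 - (-1)·1.0000 - (-1)·-1.8333) / (3) = 0.3889
Iteration 3:
  x_1 = (8 - (3)·-1.3889 - (-4)·0.3889) / (8) = 1.7153
  x_2 = (-11 - (-2)·2.0208 - (-1)·0.3889) / (6) = -1.0949
  x_3 = (2 - (-1)·2.0208 - (-1)·-1.3889) / (3) = 0.8773

(1.7153, -1.0949, 0.8773)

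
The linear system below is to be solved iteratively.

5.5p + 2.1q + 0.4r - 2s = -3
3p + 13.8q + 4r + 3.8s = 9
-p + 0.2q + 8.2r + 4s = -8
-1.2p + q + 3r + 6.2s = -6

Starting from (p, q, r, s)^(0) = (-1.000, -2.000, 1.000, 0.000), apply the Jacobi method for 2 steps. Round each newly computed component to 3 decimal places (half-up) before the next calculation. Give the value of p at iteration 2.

-1.172

Iteration 1:
  p = (-3 - (2.1)·-2.000 - (0.4)·1.000 - (-2)·0.000) / (5.5) = 0.145
  q = (9 - (3)·-1.000 - (4)·1.000 - (3.8)·0.000) / (13.8) = 0.580
  r = (-8 - (-1)·-1.000 - (0.2)·-2.000 - (4)·0.000) / (8.2) = -1.049
  s = (-6 - (-1.2)·-1.000 - (1)·-2.000 - (3)·1.000) / (6.2) = -1.323
Iteration 2:
  p = (-3 - (2.1)·0.580 - (0.4)·-1.049 - (-2)·-1.323) / (5.5) = -1.172
  q = (9 - (3)·0.145 - (4)·-1.049 - (3.8)·-1.323) / (13.8) = 1.289
  r = (-8 - (-1)·0.145 - (0.2)·0.580 - (4)·-1.323) / (8.2) = -0.327
  s = (-6 - (-1.2)·0.145 - (1)·0.580 - (3)·-1.049) / (6.2) = -0.526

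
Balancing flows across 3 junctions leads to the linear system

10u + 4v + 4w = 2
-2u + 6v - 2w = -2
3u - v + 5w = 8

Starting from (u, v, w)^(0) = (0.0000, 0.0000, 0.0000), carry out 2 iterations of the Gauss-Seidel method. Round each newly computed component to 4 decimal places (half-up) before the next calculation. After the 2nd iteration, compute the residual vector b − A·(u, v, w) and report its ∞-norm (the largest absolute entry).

Iteration 1:
  u = (2 - (4)·0.0000 - (4)·0.0000) / (10) = 0.2000
  v = (-2 - (-2)·0.2000 - (-2)·0.0000) / (6) = -0.2667
  w = (8 - (3)·0.2000 - (-1)·-0.2667) / (5) = 1.4267
Iteration 2:
  u = (2 - (4)·-0.2667 - (4)·1.4267) / (10) = -0.2640
  v = (-2 - (-2)·-0.2640 - (-2)·1.4267) / (6) = 0.0542
  w = (8 - (3)·-0.2640 - (-1)·0.0542) / (5) = 1.7692
Residual b − A·x = (-2.6536, 0.6852, 0.0002); ∞-norm = 2.6536

2.6536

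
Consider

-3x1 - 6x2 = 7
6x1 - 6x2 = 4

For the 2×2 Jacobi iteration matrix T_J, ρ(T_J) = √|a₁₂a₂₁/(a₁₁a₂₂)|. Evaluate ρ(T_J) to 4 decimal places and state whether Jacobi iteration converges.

1.4142

a₁₂a₂₁/(a₁₁a₂₂) = (-6)·(6) / ((-3)·(-6)) = -2.000000
ρ = √|-2.000000| = √2.000000 = 1.4142
ρ > 1, so Jacobi diverges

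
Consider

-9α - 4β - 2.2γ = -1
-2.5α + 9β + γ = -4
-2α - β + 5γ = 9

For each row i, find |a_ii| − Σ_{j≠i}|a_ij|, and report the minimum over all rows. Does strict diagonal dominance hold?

2

row 1: |-9| − (4+2.2) = 2.8
row 2: |9| − (2.5+1) = 5.5
row 3: |5| − (2+1) = 2
minimum over rows = 2 → strictly diagonally dominant (convergence guaranteed)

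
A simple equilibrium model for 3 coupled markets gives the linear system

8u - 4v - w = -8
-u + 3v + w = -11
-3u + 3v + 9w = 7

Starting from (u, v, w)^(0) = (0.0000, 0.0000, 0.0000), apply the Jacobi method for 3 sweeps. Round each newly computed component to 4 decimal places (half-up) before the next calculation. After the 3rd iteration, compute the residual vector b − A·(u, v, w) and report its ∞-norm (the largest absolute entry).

Iteration 1:
  u = (-8 - (-4)·0.0000 - (-1)·0.0000) / (8) = -1.0000
  v = (-11 - (-1)·0.0000 - (1)·0.0000) / (3) = -3.6667
  w = (7 - (-3)·0.0000 - (3)·0.0000) / (9) = 0.7778
Iteration 2:
  u = (-8 - (-4)·-3.6667 - (-1)·0.7778) / (8) = -2.7361
  v = (-11 - (-1)·-1.0000 - (1)·0.7778) / (3) = -4.2593
  w = (7 - (-3)·-1.0000 - (3)·-3.6667) / (9) = 1.6667
Iteration 3:
  u = (-8 - (-4)·-4.2593 - (-1)·1.6667) / (8) = -2.9213
  v = (-11 - (-1)·-2.7361 - (1)·1.6667) / (3) = -5.1343
  w = (7 - (-3)·-2.7361 - (3)·-4.2593) / (9) = 1.2855
Residual b − A·x = (-3.8813, 0.1961, 2.0695); ∞-norm = 3.8813

3.8813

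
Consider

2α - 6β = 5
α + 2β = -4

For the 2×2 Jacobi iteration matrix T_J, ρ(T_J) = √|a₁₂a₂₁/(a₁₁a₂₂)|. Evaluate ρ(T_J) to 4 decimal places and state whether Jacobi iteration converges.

1.2247

a₁₂a₂₁/(a₁₁a₂₂) = (-6)·(1) / ((2)·(2)) = -1.500000
ρ = √|-1.500000| = √1.500000 = 1.2247
ρ > 1, so Jacobi diverges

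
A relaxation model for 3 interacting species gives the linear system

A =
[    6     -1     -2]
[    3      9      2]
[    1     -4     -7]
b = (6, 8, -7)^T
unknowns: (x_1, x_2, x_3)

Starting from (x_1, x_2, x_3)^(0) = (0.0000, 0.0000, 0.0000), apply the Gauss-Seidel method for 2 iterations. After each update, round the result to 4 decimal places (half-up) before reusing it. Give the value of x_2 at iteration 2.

Iteration 1:
  x_1 = (6 - (-1)·0.0000 - (-2)·0.0000) / (6) = 1.0000
  x_2 = (8 - (3)·1.0000 - (2)·0.0000) / (9) = 0.5556
  x_3 = (-7 - (1)·1.0000 - (-4)·0.5556) / (-7) = 0.8254
Iteration 2:
  x_1 = (6 - (-1)·0.5556 - (-2)·0.8254) / (6) = 1.3677
  x_2 = (8 - (3)·1.3677 - (2)·0.8254) / (9) = 0.2496
  x_3 = (-7 - (1)·1.3677 - (-4)·0.2496) / (-7) = 1.0528

0.2496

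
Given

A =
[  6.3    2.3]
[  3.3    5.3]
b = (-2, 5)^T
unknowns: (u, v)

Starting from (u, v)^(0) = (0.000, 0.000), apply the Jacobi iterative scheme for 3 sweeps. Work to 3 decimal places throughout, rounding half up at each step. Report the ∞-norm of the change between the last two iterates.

0.215

Iteration 1:
  u = (-2 - (2.3)·0.000) / (6.3) = -0.317
  v = (5 - (3.3)·0.000) / (5.3) = 0.943
Iteration 2:
  u = (-2 - (2.3)·0.943) / (6.3) = -0.662
  v = (5 - (3.3)·-0.317) / (5.3) = 1.141
Iteration 3:
  u = (-2 - (2.3)·1.141) / (6.3) = -0.734
  v = (5 - (3.3)·-0.662) / (5.3) = 1.356
Change: (-0.072, 0.215) → max |·| = 0.215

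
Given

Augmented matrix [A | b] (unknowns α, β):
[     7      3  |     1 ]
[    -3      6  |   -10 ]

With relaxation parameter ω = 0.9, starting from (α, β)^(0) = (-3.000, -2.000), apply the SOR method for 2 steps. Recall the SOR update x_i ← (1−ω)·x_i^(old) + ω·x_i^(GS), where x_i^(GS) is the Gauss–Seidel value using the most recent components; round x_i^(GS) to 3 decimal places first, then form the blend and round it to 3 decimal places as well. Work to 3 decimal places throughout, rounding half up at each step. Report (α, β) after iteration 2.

(0.740, -1.310)

Iteration 1:
  α: GS value = (1 - (3)·-2.000) / (7) = 1.000;  α ← (1−ω)·-3.000 + ω·1.000 = 0.600
  β: GS value = (-10 - (-3)·0.600) / (6) = -1.367;  β ← (1−ω)·-2.000 + ω·-1.367 = -1.430
Iteration 2:
  α: GS value = (1 - (3)·-1.430) / (7) = 0.756;  α ← (1−ω)·0.600 + ω·0.756 = 0.740
  β: GS value = (-10 - (-3)·0.740) / (6) = -1.297;  β ← (1−ω)·-1.430 + ω·-1.297 = -1.310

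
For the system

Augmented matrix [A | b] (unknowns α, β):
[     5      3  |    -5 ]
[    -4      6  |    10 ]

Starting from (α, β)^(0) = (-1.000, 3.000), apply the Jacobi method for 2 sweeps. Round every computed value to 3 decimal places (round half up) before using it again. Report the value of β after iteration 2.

Iteration 1:
  α = (-5 - (3)·3.000) / (5) = -2.800
  β = (10 - (-4)·-1.000) / (6) = 1.000
Iteration 2:
  α = (-5 - (3)·1.000) / (5) = -1.600
  β = (10 - (-4)·-2.800) / (6) = -0.200

-0.200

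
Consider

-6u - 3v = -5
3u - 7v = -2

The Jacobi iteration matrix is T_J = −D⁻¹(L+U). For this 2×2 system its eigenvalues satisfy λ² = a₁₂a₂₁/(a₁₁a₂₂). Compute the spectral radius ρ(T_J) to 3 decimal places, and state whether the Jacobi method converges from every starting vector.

0.463

a₁₂a₂₁/(a₁₁a₂₂) = (-3)·(3) / ((-6)·(-7)) = -0.214286
ρ = √|-0.214286| = √0.214286 = 0.463
ρ < 1, so Jacobi converges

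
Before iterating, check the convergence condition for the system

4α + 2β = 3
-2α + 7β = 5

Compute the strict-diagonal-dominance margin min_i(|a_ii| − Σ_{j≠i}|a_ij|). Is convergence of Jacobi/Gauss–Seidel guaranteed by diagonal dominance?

row 1: |4| − (2) = 2
row 2: |7| − (2) = 5
minimum over rows = 2 → strictly diagonally dominant (convergence guaranteed)

2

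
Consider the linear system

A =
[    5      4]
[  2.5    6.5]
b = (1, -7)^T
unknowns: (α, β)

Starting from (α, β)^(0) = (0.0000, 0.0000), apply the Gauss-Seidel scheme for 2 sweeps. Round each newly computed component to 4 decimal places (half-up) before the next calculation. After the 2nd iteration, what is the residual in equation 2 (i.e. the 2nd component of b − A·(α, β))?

Iteration 1:
  α = (1 - (4)·0.0000) / (5) = 0.2000
  β = (-7 - (2.5)·0.2000) / (6.5) = -1.1538
Iteration 2:
  α = (1 - (4)·-1.1538) / (5) = 1.1230
  β = (-7 - (2.5)·1.1230) / (6.5) = -1.5088
Residual b − A·x = (1.4202, -0.0003)

-0.0003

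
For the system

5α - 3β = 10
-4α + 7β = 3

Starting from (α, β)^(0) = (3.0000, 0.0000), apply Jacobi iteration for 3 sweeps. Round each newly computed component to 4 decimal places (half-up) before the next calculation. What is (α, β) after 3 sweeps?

(2.9428, 2.3061)

Iteration 1:
  α = (10 - (-3)·0.0000) / (5) = 2.0000
  β = (3 - (-4)·3.0000) / (7) = 2.1429
Iteration 2:
  α = (10 - (-3)·2.1429) / (5) = 3.2857
  β = (3 - (-4)·2.0000) / (7) = 1.5714
Iteration 3:
  α = (10 - (-3)·1.5714) / (5) = 2.9428
  β = (3 - (-4)·3.2857) / (7) = 2.3061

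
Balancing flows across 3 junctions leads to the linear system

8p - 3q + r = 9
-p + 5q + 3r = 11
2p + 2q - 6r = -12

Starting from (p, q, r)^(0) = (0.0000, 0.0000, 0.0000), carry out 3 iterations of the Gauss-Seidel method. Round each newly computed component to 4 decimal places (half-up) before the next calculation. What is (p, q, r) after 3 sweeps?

Iteration 1:
  p = (9 - (-3)·0.0000 - (1)·0.0000) / (8) = 1.1250
  q = (11 - (-1)·1.1250 - (3)·0.0000) / (5) = 2.4250
  r = (-12 - (2)·1.1250 - (2)·2.4250) / (-6) = 3.1833
Iteration 2:
  p = (9 - (-3)·2.4250 - (1)·3.1833) / (8) = 1.6365
  q = (11 - (-1)·1.6365 - (3)·3.1833) / (5) = 0.6173
  r = (-12 - (2)·1.6365 - (2)·0.6173) / (-6) = 2.7513
Iteration 3:
  p = (9 - (-3)·0.6173 - (1)·2.7513) / (8) = 1.0126
  q = (11 - (-1)·1.0126 - (3)·2.7513) / (5) = 0.7517
  r = (-12 - (2)·1.0126 - (2)·0.7517) / (-6) = 2.5881

(1.0126, 0.7517, 2.5881)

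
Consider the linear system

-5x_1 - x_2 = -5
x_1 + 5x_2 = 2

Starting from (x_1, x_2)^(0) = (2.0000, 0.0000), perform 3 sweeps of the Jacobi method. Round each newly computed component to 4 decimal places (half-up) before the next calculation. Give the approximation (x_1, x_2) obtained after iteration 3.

(0.9600, 0.2000)

Iteration 1:
  x_1 = (-5 - (-1)·0.0000) / (-5) = 1.0000
  x_2 = (2 - (1)·2.0000) / (5) = 0.0000
Iteration 2:
  x_1 = (-5 - (-1)·0.0000) / (-5) = 1.0000
  x_2 = (2 - (1)·1.0000) / (5) = 0.2000
Iteration 3:
  x_1 = (-5 - (-1)·0.2000) / (-5) = 0.9600
  x_2 = (2 - (1)·1.0000) / (5) = 0.2000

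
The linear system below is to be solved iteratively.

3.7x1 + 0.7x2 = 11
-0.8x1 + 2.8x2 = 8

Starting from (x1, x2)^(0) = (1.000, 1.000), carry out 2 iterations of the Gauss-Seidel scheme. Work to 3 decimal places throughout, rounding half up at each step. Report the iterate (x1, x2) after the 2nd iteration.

Iteration 1:
  x1 = (11 - (0.7)·1.000) / (3.7) = 2.784
  x2 = (8 - (-0.8)·2.784) / (2.8) = 3.653
Iteration 2:
  x1 = (11 - (0.7)·3.653) / (3.7) = 2.282
  x2 = (8 - (-0.8)·2.282) / (2.8) = 3.509

(2.282, 3.509)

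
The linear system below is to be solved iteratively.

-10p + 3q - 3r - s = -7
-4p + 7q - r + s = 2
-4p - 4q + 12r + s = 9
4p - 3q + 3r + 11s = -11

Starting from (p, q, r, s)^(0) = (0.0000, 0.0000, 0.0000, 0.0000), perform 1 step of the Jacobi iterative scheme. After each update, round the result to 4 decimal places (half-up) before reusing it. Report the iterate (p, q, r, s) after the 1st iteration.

(0.7000, 0.2857, 0.7500, -1.0000)

Iteration 1:
  p = (-7 - (3)·0.0000 - (-3)·0.0000 - (-1)·0.0000) / (-10) = 0.7000
  q = (2 - (-4)·0.0000 - (-1)·0.0000 - (1)·0.0000) / (7) = 0.2857
  r = (9 - (-4)·0.0000 - (-4)·0.0000 - (1)·0.0000) / (12) = 0.7500
  s = (-11 - (4)·0.0000 - (-3)·0.0000 - (3)·0.0000) / (11) = -1.0000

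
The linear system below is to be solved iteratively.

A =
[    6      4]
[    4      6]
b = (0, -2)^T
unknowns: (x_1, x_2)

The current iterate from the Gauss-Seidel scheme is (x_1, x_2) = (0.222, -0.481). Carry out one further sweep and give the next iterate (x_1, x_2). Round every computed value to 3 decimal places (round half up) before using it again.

One sweep:
  x_1 = (0 - (4)·-0.481) / (6) = 0.321
  x_2 = (-2 - (4)·0.321) / (6) = -0.547

(0.321, -0.547)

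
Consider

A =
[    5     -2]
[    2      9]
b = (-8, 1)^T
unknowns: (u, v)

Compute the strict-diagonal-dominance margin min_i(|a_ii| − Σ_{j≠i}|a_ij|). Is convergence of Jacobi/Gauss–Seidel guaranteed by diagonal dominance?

row 1: |5| − (2) = 3
row 2: |9| − (2) = 7
minimum over rows = 3 → strictly diagonally dominant (convergence guaranteed)

3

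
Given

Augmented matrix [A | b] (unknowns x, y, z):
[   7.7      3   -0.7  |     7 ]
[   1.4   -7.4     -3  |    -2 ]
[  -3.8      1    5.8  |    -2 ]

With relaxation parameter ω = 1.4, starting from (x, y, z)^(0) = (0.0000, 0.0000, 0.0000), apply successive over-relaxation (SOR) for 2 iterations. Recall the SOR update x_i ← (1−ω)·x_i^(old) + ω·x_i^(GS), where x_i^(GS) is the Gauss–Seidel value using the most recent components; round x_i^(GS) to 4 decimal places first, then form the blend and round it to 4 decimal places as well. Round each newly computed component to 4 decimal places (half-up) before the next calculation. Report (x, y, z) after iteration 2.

(0.4386, -0.0821, -0.2653)

Iteration 1:
  x: GS value = (7 - (3)·0.0000 - (-0.7)·0.0000) / (7.7) = 0.9091;  x ← (1−ω)·0.0000 + ω·0.9091 = 1.2727
  y: GS value = (-2 - (1.4)·1.2727 - (-3)·0.0000) / (-7.4) = 0.5111;  y ← (1−ω)·0.0000 + ω·0.5111 = 0.7155
  z: GS value = (-2 - (-3.8)·1.2727 - (1)·0.7155) / (5.8) = 0.3656;  z ← (1−ω)·0.0000 + ω·0.3656 = 0.5118
Iteration 2:
  x: GS value = (7 - (3)·0.7155 - (-0.7)·0.5118) / (7.7) = 0.6769;  x ← (1−ω)·1.2727 + ω·0.6769 = 0.4386
  y: GS value = (-2 - (1.4)·0.4386 - (-3)·0.5118) / (-7.4) = 0.1458;  y ← (1−ω)·0.7155 + ω·0.1458 = -0.0821
  z: GS value = (-2 - (-3.8)·0.4386 - (1)·-0.0821) / (5.8) = -0.0433;  z ← (1−ω)·0.5118 + ω·-0.0433 = -0.2653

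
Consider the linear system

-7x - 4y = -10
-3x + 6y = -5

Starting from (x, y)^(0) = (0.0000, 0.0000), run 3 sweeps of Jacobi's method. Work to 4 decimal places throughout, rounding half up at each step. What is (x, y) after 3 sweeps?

Iteration 1:
  x = (-10 - (-4)·0.0000) / (-7) = 1.4286
  y = (-5 - (-3)·0.0000) / (6) = -0.8333
Iteration 2:
  x = (-10 - (-4)·-0.8333) / (-7) = 1.9047
  y = (-5 - (-3)·1.4286) / (6) = -0.1190
Iteration 3:
  x = (-10 - (-4)·-0.1190) / (-7) = 1.4966
  y = (-5 - (-3)·1.9047) / (6) = 0.1190

(1.4966, 0.1190)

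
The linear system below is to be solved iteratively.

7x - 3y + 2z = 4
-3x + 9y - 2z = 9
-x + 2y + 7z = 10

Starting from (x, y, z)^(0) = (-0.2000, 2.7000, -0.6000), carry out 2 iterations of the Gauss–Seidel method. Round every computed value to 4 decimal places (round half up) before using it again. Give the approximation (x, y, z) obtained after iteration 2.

(0.8510, 1.5662, 1.1027)

Iteration 1:
  x = (4 - (-3)·2.7000 - (2)·-0.6000) / (7) = 1.9000
  y = (9 - (-3)·1.9000 - (-2)·-0.6000) / (9) = 1.5000
  z = (10 - (-1)·1.9000 - (2)·1.5000) / (7) = 1.2714
Iteration 2:
  x = (4 - (-3)·1.5000 - (2)·1.2714) / (7) = 0.8510
  y = (9 - (-3)·0.8510 - (-2)·1.2714) / (9) = 1.5662
  z = (10 - (-1)·0.8510 - (2)·1.5662) / (7) = 1.1027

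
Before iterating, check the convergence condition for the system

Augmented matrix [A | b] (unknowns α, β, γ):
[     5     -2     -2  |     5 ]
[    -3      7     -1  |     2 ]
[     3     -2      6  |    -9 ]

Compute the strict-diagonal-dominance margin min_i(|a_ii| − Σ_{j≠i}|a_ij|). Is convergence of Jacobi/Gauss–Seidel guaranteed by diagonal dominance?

row 1: |5| − (2+2) = 1
row 2: |7| − (3+1) = 3
row 3: |6| − (3+2) = 1
minimum over rows = 1 → strictly diagonally dominant (convergence guaranteed)

1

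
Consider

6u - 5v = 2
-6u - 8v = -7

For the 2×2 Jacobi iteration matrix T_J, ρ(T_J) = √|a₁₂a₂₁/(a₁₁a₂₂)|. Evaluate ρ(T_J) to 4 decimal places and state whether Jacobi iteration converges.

a₁₂a₂₁/(a₁₁a₂₂) = (-5)·(-6) / ((6)·(-8)) = -0.625000
ρ = √|-0.625000| = √0.625000 = 0.7906
ρ < 1, so Jacobi converges

0.7906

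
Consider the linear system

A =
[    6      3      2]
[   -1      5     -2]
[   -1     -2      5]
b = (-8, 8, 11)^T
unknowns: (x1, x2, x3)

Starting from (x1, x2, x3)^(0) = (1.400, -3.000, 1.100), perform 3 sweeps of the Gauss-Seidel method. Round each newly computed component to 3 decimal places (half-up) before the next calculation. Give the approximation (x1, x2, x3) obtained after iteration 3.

Iteration 1:
  x1 = (-8 - (3)·-3.000 - (2)·1.100) / (6) = -0.200
  x2 = (8 - (-1)·-0.200 - (-2)·1.100) / (5) = 2.000
  x3 = (11 - (-1)·-0.200 - (-2)·2.000) / (5) = 2.960
Iteration 2:
  x1 = (-8 - (3)·2.000 - (2)·2.960) / (6) = -3.320
  x2 = (8 - (-1)·-3.320 - (-2)·2.960) / (5) = 2.120
  x3 = (11 - (-1)·-3.320 - (-2)·2.120) / (5) = 2.384
Iteration 3:
  x1 = (-8 - (3)·2.120 - (2)·2.384) / (6) = -3.188
  x2 = (8 - (-1)·-3.188 - (-2)·2.384) / (5) = 1.916
  x3 = (11 - (-1)·-3.188 - (-2)·1.916) / (5) = 2.329

(-3.188, 1.916, 2.329)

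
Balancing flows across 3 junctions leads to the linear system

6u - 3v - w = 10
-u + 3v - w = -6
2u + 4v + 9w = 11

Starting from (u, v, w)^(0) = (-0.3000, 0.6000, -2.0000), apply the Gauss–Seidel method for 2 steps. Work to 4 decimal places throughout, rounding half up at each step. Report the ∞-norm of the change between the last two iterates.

1.0250

Iteration 1:
  u = (10 - (-3)·0.6000 - (-1)·-2.0000) / (6) = 1.6333
  v = (-6 - (-1)·1.6333 - (-1)·-2.0000) / (3) = -2.1222
  w = (11 - (2)·1.6333 - (4)·-2.1222) / (9) = 1.8025
Iteration 2:
  u = (10 - (-3)·-2.1222 - (-1)·1.8025) / (6) = 0.9060
  v = (-6 - (-1)·0.9060 - (-1)·1.8025) / (3) = -1.0972
  w = (11 - (2)·0.9060 - (4)·-1.0972) / (9) = 1.5085
Change: (-0.7273, 1.0250, -0.2940) → max |·| = 1.0250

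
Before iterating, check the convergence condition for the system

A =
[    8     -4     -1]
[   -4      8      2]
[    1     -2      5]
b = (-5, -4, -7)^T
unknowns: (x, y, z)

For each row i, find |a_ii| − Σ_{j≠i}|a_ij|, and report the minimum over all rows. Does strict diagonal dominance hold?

row 1: |8| − (4+1) = 3
row 2: |8| − (4+2) = 2
row 3: |5| − (1+2) = 2
minimum over rows = 2 → strictly diagonally dominant (convergence guaranteed)

2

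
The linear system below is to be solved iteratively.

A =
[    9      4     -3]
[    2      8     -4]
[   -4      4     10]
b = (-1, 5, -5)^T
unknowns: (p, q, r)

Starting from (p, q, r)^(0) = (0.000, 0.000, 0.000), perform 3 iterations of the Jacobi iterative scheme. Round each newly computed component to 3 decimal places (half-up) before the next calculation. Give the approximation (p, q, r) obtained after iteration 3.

Iteration 1:
  p = (-1 - (4)·0.000 - (-3)·0.000) / (9) = -0.111
  q = (5 - (2)·0.000 - (-4)·0.000) / (8) = 0.625
  r = (-5 - (-4)·0.000 - (4)·0.000) / (10) = -0.500
Iteration 2:
  p = (-1 - (4)·0.625 - (-3)·-0.500) / (9) = -0.556
  q = (5 - (2)·-0.111 - (-4)·-0.500) / (8) = 0.403
  r = (-5 - (-4)·-0.111 - (4)·0.625) / (10) = -0.794
Iteration 3:
  p = (-1 - (4)·0.403 - (-3)·-0.794) / (9) = -0.555
  q = (5 - (2)·-0.556 - (-4)·-0.794) / (8) = 0.367
  r = (-5 - (-4)·-0.556 - (4)·0.403) / (10) = -0.884

(-0.555, 0.367, -0.884)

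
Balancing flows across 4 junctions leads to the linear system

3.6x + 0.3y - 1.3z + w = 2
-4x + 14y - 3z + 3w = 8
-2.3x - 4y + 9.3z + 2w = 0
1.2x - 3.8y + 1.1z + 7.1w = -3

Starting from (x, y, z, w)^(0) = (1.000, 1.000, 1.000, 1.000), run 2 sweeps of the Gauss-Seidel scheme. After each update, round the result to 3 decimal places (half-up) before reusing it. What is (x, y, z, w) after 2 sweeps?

(0.625, 0.835, 0.549, -0.166)

Iteration 1:
  x = (2 - (0.3)·1.000 - (-1.3)·1.000 - (1)·1.000) / (3.6) = 0.556
  y = (8 - (-4)·0.556 - (-3)·1.000 - (3)·1.000) / (14) = 0.730
  z = (0 - (-2.3)·0.556 - (-4)·0.730 - (2)·1.000) / (9.3) = 0.236
  w = (-3 - (1.2)·0.556 - (-3.8)·0.730 - (1.1)·0.236) / (7.1) = -0.162
Iteration 2:
  x = (2 - (0.3)·0.730 - (-1.3)·0.236 - (1)·-0.162) / (3.6) = 0.625
  y = (8 - (-4)·0.625 - (-3)·0.236 - (3)·-0.162) / (14) = 0.835
  z = (0 - (-2.3)·0.625 - (-4)·0.835 - (2)·-0.162) / (9.3) = 0.549
  w = (-3 - (1.2)·0.625 - (-3.8)·0.835 - (1.1)·0.549) / (7.1) = -0.166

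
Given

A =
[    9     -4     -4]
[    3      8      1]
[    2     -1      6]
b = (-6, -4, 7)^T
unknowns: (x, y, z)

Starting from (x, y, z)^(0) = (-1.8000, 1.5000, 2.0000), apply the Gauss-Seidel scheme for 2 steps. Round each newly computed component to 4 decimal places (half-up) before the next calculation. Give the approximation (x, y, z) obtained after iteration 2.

(-0.8416, -0.2706, 1.4021)

Iteration 1:
  x = (-6 - (-4)·1.5000 - (-4)·2.0000) / (9) = 0.8889
  y = (-4 - (3)·0.8889 - (1)·2.0000) / (8) = -1.0833
  z = (7 - (2)·0.8889 - (-1)·-1.0833) / (6) = 0.6898
Iteration 2:
  x = (-6 - (-4)·-1.0833 - (-4)·0.6898) / (9) = -0.8416
  y = (-4 - (3)·-0.8416 - (1)·0.6898) / (8) = -0.2706
  z = (7 - (2)·-0.8416 - (-1)·-0.2706) / (6) = 1.4021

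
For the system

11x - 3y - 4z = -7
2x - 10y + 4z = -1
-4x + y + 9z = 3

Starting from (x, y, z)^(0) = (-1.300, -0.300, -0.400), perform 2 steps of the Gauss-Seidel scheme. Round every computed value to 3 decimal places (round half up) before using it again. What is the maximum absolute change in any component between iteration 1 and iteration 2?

Iteration 1:
  x = (-7 - (-3)·-0.300 - (-4)·-0.400) / (11) = -0.864
  y = (-1 - (2)·-0.864 - (4)·-0.400) / (-10) = -0.233
  z = (3 - (-4)·-0.864 - (1)·-0.233) / (9) = -0.025
Iteration 2:
  x = (-7 - (-3)·-0.233 - (-4)·-0.025) / (11) = -0.709
  y = (-1 - (2)·-0.709 - (4)·-0.025) / (-10) = -0.052
  z = (3 - (-4)·-0.709 - (1)·-0.052) / (9) = 0.024
Change: (0.155, 0.181, 0.049) → max |·| = 0.181

0.181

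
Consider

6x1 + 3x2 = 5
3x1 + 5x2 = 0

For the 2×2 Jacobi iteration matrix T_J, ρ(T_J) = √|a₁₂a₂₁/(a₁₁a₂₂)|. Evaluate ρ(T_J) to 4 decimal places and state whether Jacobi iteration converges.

a₁₂a₂₁/(a₁₁a₂₂) = (3)·(3) / ((6)·(5)) = 0.300000
ρ = √|0.300000| = √0.300000 = 0.5477
ρ < 1, so Jacobi converges

0.5477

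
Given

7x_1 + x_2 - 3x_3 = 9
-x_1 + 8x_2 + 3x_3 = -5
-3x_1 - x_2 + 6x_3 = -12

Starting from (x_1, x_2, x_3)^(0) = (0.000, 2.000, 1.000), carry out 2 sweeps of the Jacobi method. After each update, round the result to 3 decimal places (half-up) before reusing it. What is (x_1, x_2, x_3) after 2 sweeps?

Iteration 1:
  x_1 = (9 - (1)·2.000 - (-3)·1.000) / (7) = 1.429
  x_2 = (-5 - (-1)·0.000 - (3)·1.000) / (8) = -1.000
  x_3 = (-12 - (-3)·0.000 - (-1)·2.000) / (6) = -1.667
Iteration 2:
  x_1 = (9 - (1)·-1.000 - (-3)·-1.667) / (7) = 0.714
  x_2 = (-5 - (-1)·1.429 - (3)·-1.667) / (8) = 0.179
  x_3 = (-12 - (-3)·1.429 - (-1)·-1.000) / (6) = -1.452

(0.714, 0.179, -1.452)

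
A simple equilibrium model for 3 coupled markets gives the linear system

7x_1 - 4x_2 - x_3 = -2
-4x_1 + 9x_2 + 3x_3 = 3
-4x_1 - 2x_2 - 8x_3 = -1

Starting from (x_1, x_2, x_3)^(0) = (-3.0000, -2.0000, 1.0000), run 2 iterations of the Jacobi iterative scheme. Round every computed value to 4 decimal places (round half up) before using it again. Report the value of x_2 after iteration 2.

-0.9464

Iteration 1:
  x_1 = (-2 - (-4)·-2.0000 - (-1)·1.0000) / (7) = -1.2857
  x_2 = (3 - (-4)·-3.0000 - (3)·1.0000) / (9) = -1.3333
  x_3 = (-1 - (-4)·-3.0000 - (-2)·-2.0000) / (-8) = 2.1250
Iteration 2:
  x_1 = (-2 - (-4)·-1.3333 - (-1)·2.1250) / (7) = -0.7440
  x_2 = (3 - (-4)·-1.2857 - (3)·2.1250) / (9) = -0.9464
  x_3 = (-1 - (-4)·-1.2857 - (-2)·-1.3333) / (-8) = 1.1012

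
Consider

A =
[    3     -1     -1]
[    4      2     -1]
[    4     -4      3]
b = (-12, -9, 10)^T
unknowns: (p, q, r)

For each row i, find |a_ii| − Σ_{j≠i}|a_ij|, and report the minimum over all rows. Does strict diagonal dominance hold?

-5

row 1: |3| − (1+1) = 1
row 2: |2| − (4+1) = -3
row 3: |3| − (4+4) = -5
minimum over rows = -5 → not strictly diagonally dominant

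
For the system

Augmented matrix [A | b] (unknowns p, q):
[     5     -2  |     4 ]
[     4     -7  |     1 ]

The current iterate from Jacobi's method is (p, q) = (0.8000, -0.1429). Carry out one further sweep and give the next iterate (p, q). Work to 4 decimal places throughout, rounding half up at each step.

(0.7428, 0.3143)

One sweep:
  p = (4 - (-2)·-0.1429) / (5) = 0.7428
  q = (1 - (4)·0.8000) / (-7) = 0.3143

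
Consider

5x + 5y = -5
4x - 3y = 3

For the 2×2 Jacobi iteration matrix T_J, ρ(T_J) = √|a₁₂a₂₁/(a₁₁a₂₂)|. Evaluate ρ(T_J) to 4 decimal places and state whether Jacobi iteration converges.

1.1547

a₁₂a₂₁/(a₁₁a₂₂) = (5)·(4) / ((5)·(-3)) = -1.333333
ρ = √|-1.333333| = √1.333333 = 1.1547
ρ > 1, so Jacobi diverges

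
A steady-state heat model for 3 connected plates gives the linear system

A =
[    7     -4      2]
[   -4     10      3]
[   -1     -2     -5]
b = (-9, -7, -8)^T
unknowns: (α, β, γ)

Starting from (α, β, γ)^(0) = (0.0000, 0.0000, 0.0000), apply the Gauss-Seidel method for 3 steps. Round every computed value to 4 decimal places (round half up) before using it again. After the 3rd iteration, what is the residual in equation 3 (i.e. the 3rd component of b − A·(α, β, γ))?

Iteration 1:
  α = (-9 - (-4)·0.0000 - (2)·0.0000) / (7) = -1.2857
  β = (-7 - (-4)·-1.2857 - (3)·0.0000) / (10) = -1.2143
  γ = (-8 - (-1)·-1.2857 - (-2)·-1.2143) / (-5) = 2.3429
Iteration 2:
  α = (-9 - (-4)·-1.2143 - (2)·2.3429) / (7) = -2.6490
  β = (-7 - (-4)·-2.6490 - (3)·2.3429) / (10) = -2.4625
  γ = (-8 - (-1)·-2.6490 - (-2)·-2.4625) / (-5) = 3.1148
Iteration 3:
  α = (-9 - (-4)·-2.4625 - (2)·3.1148) / (7) = -3.5828
  β = (-7 - (-4)·-3.5828 - (3)·3.1148) / (10) = -3.0676
  γ = (-8 - (-1)·-3.5828 - (-2)·-3.0676) / (-5) = 3.5436
Residual b − A·x = (-3.2780, -1.2860, 0.0000)

0.0000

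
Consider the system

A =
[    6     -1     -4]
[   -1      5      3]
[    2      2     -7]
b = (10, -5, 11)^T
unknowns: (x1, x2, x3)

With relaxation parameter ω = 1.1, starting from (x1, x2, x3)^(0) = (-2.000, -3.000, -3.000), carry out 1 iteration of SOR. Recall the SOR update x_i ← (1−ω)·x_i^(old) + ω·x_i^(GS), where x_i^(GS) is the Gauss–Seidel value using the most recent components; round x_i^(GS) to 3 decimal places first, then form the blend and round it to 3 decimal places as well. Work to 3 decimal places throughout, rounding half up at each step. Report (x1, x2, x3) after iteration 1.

Iteration 1:
  x1: GS value = (10 - (-1)·-3.000 - (-4)·-3.000) / (6) = -0.833;  x1 ← (1−ω)·-2.000 + ω·-0.833 = -0.716
  x2: GS value = (-5 - (-1)·-0.716 - (3)·-3.000) / (5) = 0.657;  x2 ← (1−ω)·-3.000 + ω·0.657 = 1.023
  x3: GS value = (11 - (2)·-0.716 - (2)·1.023) / (-7) = -1.484;  x3 ← (1−ω)·-3.000 + ω·-1.484 = -1.332

(-0.716, 1.023, -1.332)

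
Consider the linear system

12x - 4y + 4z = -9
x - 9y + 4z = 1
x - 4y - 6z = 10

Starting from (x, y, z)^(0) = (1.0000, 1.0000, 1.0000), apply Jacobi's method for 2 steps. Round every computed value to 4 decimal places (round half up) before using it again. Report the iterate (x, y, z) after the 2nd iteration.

Iteration 1:
  x = (-9 - (-4)·1.0000 - (4)·1.0000) / (12) = -0.7500
  y = (1 - (1)·1.0000 - (4)·1.0000) / (-9) = 0.4444
  z = (10 - (1)·1.0000 - (-4)·1.0000) / (-6) = -2.1667
Iteration 2:
  x = (-9 - (-4)·0.4444 - (4)·-2.1667) / (12) = 0.1204
  y = (1 - (1)·-0.7500 - (4)·-2.1667) / (-9) = -1.1574
  z = (10 - (1)·-0.7500 - (-4)·0.4444) / (-6) = -2.0879

(0.1204, -1.1574, -2.0879)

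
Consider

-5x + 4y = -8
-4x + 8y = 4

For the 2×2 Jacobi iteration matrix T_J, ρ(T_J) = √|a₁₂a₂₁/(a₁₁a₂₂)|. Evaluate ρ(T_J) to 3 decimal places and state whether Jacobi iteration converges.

0.632

a₁₂a₂₁/(a₁₁a₂₂) = (4)·(-4) / ((-5)·(8)) = 0.400000
ρ = √|0.400000| = √0.400000 = 0.632
ρ < 1, so Jacobi converges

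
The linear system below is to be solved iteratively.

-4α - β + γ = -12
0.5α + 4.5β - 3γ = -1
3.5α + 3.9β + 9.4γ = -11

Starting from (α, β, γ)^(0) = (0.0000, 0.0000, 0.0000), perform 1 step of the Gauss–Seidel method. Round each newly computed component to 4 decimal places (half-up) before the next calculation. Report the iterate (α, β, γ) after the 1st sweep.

Iteration 1:
  α = (-12 - (-1)·0.0000 - (1)·0.0000) / (-4) = 3.0000
  β = (-1 - (0.5)·3.0000 - (-3)·0.0000) / (4.5) = -0.5556
  γ = (-11 - (3.5)·3.0000 - (3.9)·-0.5556) / (9.4) = -2.0567

(3.0000, -0.5556, -2.0567)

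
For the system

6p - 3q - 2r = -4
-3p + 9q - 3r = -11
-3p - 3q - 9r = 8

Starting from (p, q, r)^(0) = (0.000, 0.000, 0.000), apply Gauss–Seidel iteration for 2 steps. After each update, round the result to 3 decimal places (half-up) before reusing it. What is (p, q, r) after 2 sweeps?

Iteration 1:
  p = (-4 - (-3)·0.000 - (-2)·0.000) / (6) = -0.667
  q = (-11 - (-3)·-0.667 - (-3)·0.000) / (9) = -1.445
  r = (8 - (-3)·-0.667 - (-3)·-1.445) / (-9) = -0.185
Iteration 2:
  p = (-4 - (-3)·-1.445 - (-2)·-0.185) / (6) = -1.451
  q = (-11 - (-3)·-1.451 - (-3)·-0.185) / (9) = -1.768
  r = (8 - (-3)·-1.451 - (-3)·-1.768) / (-9) = 0.184

(-1.451, -1.768, 0.184)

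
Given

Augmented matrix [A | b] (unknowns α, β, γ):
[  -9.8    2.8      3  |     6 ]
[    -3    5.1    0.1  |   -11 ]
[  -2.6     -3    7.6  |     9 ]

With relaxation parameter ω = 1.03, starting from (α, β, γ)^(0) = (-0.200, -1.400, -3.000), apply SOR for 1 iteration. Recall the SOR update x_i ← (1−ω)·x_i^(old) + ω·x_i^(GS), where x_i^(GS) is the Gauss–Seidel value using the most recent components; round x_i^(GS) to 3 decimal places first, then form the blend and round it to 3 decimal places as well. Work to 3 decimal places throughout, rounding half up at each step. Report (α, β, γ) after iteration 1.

Iteration 1:
  α: GS value = (6 - (2.8)·-1.400 - (3)·-3.000) / (-9.8) = -1.931;  α ← (1−ω)·-0.200 + ω·-1.931 = -1.983
  β: GS value = (-11 - (-3)·-1.983 - (0.1)·-3.000) / (5.1) = -3.265;  β ← (1−ω)·-1.400 + ω·-3.265 = -3.321
  γ: GS value = (9 - (-2.6)·-1.983 - (-3)·-3.321) / (7.6) = -0.805;  γ ← (1−ω)·-3.000 + ω·-0.805 = -0.739

(-1.983, -3.321, -0.739)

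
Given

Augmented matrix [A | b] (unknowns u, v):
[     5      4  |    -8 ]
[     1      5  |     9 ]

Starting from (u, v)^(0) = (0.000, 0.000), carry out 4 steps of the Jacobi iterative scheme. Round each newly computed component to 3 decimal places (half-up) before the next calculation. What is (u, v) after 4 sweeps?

(-3.526, 2.459)

Iteration 1:
  u = (-8 - (4)·0.000) / (5) = -1.600
  v = (9 - (1)·0.000) / (5) = 1.800
Iteration 2:
  u = (-8 - (4)·1.800) / (5) = -3.040
  v = (9 - (1)·-1.600) / (5) = 2.120
Iteration 3:
  u = (-8 - (4)·2.120) / (5) = -3.296
  v = (9 - (1)·-3.040) / (5) = 2.408
Iteration 4:
  u = (-8 - (4)·2.408) / (5) = -3.526
  v = (9 - (1)·-3.296) / (5) = 2.459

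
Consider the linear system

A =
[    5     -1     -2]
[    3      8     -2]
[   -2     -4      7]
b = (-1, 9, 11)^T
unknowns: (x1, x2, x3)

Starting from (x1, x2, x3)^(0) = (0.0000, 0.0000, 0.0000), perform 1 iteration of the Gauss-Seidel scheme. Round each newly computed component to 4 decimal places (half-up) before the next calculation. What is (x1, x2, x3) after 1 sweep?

(-0.2000, 1.2000, 2.2000)

Iteration 1:
  x1 = (-1 - (-1)·0.0000 - (-2)·0.0000) / (5) = -0.2000
  x2 = (9 - (3)·-0.2000 - (-2)·0.0000) / (8) = 1.2000
  x3 = (11 - (-2)·-0.2000 - (-4)·1.2000) / (7) = 2.2000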